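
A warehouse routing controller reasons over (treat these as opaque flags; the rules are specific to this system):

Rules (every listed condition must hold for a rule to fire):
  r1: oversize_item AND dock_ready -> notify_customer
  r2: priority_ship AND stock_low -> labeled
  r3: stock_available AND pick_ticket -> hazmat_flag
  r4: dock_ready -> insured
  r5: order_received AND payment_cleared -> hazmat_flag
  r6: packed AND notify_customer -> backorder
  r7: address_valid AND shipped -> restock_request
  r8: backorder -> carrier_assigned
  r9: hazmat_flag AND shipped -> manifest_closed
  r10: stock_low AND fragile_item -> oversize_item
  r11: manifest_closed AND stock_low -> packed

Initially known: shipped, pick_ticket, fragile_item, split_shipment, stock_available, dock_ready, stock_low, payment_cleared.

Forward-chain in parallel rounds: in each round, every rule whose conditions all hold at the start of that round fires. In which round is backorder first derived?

4

Round 1 fires r3, r4, r10, giving hazmat_flag, insured, oversize_item.
Round 2 fires r1, r9, giving notify_customer, manifest_closed.
Round 3 fires r11, giving packed.
Round 4 fires r6, giving backorder.
backorder first appears in round 4.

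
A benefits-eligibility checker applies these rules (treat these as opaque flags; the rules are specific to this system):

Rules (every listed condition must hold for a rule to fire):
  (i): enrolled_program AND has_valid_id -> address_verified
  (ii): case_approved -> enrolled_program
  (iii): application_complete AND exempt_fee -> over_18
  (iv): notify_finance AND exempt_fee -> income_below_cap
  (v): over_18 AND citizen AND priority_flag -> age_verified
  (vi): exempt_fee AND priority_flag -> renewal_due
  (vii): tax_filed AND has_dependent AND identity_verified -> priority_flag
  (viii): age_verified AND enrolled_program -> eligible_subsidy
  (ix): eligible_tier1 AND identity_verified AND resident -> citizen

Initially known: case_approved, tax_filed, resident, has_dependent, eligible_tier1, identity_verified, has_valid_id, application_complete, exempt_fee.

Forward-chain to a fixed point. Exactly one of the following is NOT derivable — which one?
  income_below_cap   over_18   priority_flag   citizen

[1] (ii) [case_approved -> enrolled_program]; (iii) [application_complete AND exempt_fee -> over_18]; (vii) [tax_filed AND has_dependent AND identity_verified -> priority_flag]; (ix) [eligible_tier1 AND identity_verified AND resident -> citizen]. ⇒ new: enrolled_program, over_18, priority_flag, citizen.
[2] (i) [enrolled_program AND has_valid_id -> address_verified]; (v) [over_18 AND citizen AND priority_flag -> age_verified]; (vi) [exempt_fee AND priority_flag -> renewal_due]. ⇒ new: address_verified, age_verified, renewal_due.
[3] (viii) [age_verified AND enrolled_program -> eligible_subsidy]. ⇒ new: eligible_subsidy.
Derived: over_18 (round 1), priority_flag (round 1), citizen (round 1). income_below_cap never appears in any round.

income_below_cap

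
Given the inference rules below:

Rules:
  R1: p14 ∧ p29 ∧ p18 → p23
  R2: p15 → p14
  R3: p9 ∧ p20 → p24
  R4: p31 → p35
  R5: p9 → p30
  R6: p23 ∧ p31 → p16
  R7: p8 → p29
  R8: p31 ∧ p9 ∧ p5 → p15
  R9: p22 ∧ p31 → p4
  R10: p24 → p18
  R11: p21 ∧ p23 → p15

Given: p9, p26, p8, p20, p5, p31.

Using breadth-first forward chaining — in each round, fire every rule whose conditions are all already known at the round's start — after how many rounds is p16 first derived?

4

Round 1: R3 [p9 ∧ p20 → p24]; R4 [p31 → p35]; R5 [p9 → p30]; R7 [p8 → p29]; R8 [p31 ∧ p9 ∧ p5 → p15]. New: p24, p35, p30, p29, p15.
Round 2: R2 [p15 → p14]; R10 [p24 → p18]. New: p14, p18.
Round 3: R1 [p14 ∧ p29 ∧ p18 → p23]. New: p23.
Round 4: R6 [p23 ∧ p31 → p16]. New: p16.
p16 first appears in round 4.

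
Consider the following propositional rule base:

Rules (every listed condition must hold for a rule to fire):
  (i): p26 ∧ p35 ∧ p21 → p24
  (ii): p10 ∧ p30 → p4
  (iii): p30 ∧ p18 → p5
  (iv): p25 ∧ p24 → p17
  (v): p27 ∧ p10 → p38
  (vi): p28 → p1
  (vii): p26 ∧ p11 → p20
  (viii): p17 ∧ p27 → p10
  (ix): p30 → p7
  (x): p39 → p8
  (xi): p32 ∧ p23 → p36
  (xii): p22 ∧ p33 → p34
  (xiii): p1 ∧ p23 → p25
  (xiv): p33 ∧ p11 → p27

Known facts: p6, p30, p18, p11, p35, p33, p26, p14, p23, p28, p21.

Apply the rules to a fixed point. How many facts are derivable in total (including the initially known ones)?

Round 1: (i) [p26 ∧ p35 ∧ p21 → p24]; (iii) [p30 ∧ p18 → p5]; (vi) [p28 → p1]; (vii) [p26 ∧ p11 → p20]; (ix) [p30 → p7]; (xiv) [p33 ∧ p11 → p27]. Adds p24, p5, p1, p20, p7, p27.
Round 2: (xiii) [p1 ∧ p23 → p25]. Adds p25.
Round 3: (iv) [p25 ∧ p24 → p17]. Adds p17.
Round 4: (viii) [p17 ∧ p27 → p10]. Adds p10.
Round 5: (ii) [p10 ∧ p30 → p4]; (v) [p27 ∧ p10 → p38]. Adds p4, p38.
Closure: {p1, p10, p11, p14, p17, p18, p20, p21, p23, p24, p25, p26, p27, p28, p30, p33, p35, p38, p4, p5, p6, p7} — 22 facts.

22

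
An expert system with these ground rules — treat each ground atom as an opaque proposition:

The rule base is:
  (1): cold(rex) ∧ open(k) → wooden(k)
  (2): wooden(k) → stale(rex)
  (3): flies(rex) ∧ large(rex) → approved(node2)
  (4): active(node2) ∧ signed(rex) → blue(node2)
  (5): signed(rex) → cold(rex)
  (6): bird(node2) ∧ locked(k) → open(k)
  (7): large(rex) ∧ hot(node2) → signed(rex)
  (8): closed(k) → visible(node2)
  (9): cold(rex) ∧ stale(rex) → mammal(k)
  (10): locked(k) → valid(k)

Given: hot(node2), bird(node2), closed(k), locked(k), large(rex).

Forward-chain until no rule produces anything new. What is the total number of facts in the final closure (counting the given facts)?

Round 1 — (6), (7), (8), (10), derive open(k), signed(rex), visible(node2), valid(k).
Round 2 — (5), derive cold(rex).
Round 3 — (1), derive wooden(k).
Round 4 — (2), derive stale(rex).
Round 5 — (9), derive mammal(k).
Closure: {bird(node2), closed(k), cold(rex), hot(node2), large(rex), locked(k), mammal(k), open(k), signed(rex), stale(rex), valid(k), visible(node2), wooden(k)} — 13 facts.

13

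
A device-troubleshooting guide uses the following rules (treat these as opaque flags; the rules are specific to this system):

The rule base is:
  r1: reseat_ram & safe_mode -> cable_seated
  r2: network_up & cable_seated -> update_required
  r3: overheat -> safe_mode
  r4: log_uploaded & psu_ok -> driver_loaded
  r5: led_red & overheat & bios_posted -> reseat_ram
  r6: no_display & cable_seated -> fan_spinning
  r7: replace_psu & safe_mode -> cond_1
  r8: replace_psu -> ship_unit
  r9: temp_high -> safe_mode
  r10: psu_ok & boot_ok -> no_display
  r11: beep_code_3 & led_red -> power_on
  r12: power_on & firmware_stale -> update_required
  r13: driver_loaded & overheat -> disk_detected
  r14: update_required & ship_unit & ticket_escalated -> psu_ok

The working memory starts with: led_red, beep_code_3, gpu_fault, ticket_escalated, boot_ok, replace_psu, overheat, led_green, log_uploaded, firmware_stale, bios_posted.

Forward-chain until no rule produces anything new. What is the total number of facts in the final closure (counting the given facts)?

23

Round 1 fires r3, r5, r8, r11, giving safe_mode, reseat_ram, ship_unit, power_on.
Round 2 fires r1, r7, r12, giving cable_seated, cond_1, update_required.
Round 3 fires r14, giving psu_ok.
Round 4 fires r4, r10, giving driver_loaded, no_display.
Round 5 fires r6, r13, giving fan_spinning, disk_detected.
Closure: {beep_code_3, bios_posted, boot_ok, cable_seated, cond_1, disk_detected, driver_loaded, fan_spinning, firmware_stale, gpu_fault, led_green, led_red, log_uploaded, no_display, overheat, power_on, psu_ok, replace_psu, reseat_ram, safe_mode, ship_unit, ticket_escalated, update_required} — 23 facts.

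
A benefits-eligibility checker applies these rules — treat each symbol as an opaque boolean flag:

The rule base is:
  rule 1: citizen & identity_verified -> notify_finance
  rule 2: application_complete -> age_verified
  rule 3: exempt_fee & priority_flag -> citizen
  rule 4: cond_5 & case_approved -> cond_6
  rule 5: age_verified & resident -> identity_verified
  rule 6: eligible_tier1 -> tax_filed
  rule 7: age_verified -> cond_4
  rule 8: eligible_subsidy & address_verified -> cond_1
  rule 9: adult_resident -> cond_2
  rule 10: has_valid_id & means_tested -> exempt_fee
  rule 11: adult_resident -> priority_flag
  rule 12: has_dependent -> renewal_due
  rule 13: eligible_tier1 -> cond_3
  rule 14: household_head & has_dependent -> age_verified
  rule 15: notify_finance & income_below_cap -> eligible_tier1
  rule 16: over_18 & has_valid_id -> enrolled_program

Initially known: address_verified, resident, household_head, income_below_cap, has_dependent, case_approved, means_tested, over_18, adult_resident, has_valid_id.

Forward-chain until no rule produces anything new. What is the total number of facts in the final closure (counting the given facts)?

23

Round 1 — rule 9, rule 10, rule 11, rule 12, rule 14, rule 16, derive cond_2, exempt_fee, priority_flag, renewal_due, age_verified, enrolled_program.
Round 2 — rule 3, rule 5, rule 7, derive citizen, identity_verified, cond_4.
Round 3 — rule 1, derive notify_finance.
Round 4 — rule 15, derive eligible_tier1.
Round 5 — rule 6, rule 13, derive tax_filed, cond_3.
Closure: {address_verified, adult_resident, age_verified, case_approved, citizen, cond_2, cond_3, cond_4, eligible_tier1, enrolled_program, exempt_fee, has_dependent, has_valid_id, household_head, identity_verified, income_below_cap, means_tested, notify_finance, over_18, priority_flag, renewal_due, resident, tax_filed} — 23 facts.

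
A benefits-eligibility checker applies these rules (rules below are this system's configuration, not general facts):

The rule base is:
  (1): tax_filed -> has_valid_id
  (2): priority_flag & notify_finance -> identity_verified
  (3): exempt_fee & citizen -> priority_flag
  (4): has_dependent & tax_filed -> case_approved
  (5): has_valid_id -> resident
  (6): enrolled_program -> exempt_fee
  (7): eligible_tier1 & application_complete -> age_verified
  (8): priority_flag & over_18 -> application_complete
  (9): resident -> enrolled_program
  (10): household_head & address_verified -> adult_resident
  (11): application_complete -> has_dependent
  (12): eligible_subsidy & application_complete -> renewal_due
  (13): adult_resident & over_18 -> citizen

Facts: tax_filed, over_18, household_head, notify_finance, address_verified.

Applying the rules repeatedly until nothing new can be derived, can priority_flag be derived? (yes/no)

yes

[1] (1) [tax_filed -> has_valid_id]; (10) [household_head & address_verified -> adult_resident]. ⇒ new: has_valid_id, adult_resident.
[2] (5) [has_valid_id -> resident]; (13) [adult_resident & over_18 -> citizen]. ⇒ new: resident, citizen.
[3] (9) [resident -> enrolled_program]. ⇒ new: enrolled_program.
[4] (6) [enrolled_program -> exempt_fee]. ⇒ new: exempt_fee.
[5] (3) [exempt_fee & citizen -> priority_flag]. ⇒ new: priority_flag.
[6] (2) [priority_flag & notify_finance -> identity_verified]; (8) [priority_flag & over_18 -> application_complete]. ⇒ new: identity_verified, application_complete.
[7] (11) [application_complete -> has_dependent]. ⇒ new: has_dependent.
[8] (4) [has_dependent & tax_filed -> case_approved]. ⇒ new: case_approved.
priority_flag appears in round 5, so it is derivable.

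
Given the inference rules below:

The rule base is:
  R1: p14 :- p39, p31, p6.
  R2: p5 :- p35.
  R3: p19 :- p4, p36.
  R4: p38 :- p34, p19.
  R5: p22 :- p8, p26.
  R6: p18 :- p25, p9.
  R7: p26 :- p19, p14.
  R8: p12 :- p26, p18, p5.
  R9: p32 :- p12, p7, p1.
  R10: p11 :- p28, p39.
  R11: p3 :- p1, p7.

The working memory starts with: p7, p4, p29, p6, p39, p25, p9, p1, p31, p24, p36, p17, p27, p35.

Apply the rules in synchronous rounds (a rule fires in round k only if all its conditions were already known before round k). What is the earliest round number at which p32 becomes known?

4

Round 1: R1 [p14 :- p39, p31, p6.]; R2 [p5 :- p35.]; R3 [p19 :- p4, p36.]; R6 [p18 :- p25, p9.]; R11 [p3 :- p1, p7.]. New: p14, p5, p19, p18, p3.
Round 2: R7 [p26 :- p19, p14.]. New: p26.
Round 3: R8 [p12 :- p26, p18, p5.]. New: p12.
Round 4: R9 [p32 :- p12, p7, p1.]. New: p32.
p32 first appears in round 4.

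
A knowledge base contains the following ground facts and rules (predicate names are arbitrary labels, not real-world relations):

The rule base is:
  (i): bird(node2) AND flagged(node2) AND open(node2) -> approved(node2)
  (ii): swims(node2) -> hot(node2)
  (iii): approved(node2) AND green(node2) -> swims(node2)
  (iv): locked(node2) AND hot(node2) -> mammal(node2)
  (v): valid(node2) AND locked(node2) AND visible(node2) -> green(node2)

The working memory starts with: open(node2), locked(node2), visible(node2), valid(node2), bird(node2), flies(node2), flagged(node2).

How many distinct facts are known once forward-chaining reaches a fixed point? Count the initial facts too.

12

Round 1 — (i), (v), derive approved(node2), green(node2).
Round 2 — (iii), derive swims(node2).
Round 3 — (ii), derive hot(node2).
Round 4 — (iv), derive mammal(node2).
Closure: {approved(node2), bird(node2), flagged(node2), flies(node2), green(node2), hot(node2), locked(node2), mammal(node2), open(node2), swims(node2), valid(node2), visible(node2)} — 12 facts.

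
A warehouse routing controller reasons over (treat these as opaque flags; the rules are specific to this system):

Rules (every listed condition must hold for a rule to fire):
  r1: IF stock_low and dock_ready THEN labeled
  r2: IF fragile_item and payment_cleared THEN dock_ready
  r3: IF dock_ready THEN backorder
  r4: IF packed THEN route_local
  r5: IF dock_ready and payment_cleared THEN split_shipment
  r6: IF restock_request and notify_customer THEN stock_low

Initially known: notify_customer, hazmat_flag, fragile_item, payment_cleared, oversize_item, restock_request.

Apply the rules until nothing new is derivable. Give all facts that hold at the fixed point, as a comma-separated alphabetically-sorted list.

backorder, dock_ready, fragile_item, hazmat_flag, labeled, notify_customer, oversize_item, payment_cleared, restock_request, split_shipment, stock_low

Round 1: r2 [IF fragile_item and payment_cleared THEN dock_ready]; r6 [IF restock_request and notify_customer THEN stock_low]. Adds dock_ready, stock_low.
Round 2: r1 [IF stock_low and dock_ready THEN labeled]; r3 [IF dock_ready THEN backorder]; r5 [IF dock_ready and payment_cleared THEN split_shipment]. Adds labeled, backorder, split_shipment.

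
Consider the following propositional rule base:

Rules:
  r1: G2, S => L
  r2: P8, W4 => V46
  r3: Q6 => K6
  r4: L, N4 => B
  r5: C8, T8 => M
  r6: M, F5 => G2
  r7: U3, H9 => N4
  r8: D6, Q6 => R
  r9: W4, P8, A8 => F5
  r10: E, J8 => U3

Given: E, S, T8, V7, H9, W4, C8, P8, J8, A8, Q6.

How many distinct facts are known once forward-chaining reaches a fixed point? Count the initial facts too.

20

Round 1 fires r2, r3, r5, r9, r10, giving V46, K6, M, F5, U3.
Round 2 fires r6, r7, giving G2, N4.
Round 3 fires r1, giving L.
Round 4 fires r4, giving B.
Closure: {A8, B, C8, E, F5, G2, H9, J8, K6, L, M, N4, P8, Q6, S, T8, U3, V46, V7, W4} — 20 facts.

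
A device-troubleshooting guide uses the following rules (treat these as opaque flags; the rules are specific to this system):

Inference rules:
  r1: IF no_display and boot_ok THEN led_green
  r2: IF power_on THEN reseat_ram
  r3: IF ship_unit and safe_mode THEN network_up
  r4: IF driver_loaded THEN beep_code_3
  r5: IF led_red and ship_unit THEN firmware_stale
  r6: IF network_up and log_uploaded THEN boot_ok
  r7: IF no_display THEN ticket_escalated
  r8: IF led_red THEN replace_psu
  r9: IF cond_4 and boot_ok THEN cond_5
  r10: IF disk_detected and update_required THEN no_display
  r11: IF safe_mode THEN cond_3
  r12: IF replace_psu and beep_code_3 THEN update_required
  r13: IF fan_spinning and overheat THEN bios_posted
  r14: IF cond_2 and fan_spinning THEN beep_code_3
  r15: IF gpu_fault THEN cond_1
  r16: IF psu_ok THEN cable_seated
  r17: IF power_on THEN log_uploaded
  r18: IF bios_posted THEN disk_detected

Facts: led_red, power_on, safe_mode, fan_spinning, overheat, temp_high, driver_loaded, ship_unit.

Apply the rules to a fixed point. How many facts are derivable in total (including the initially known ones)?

22

Round 1: r2 [IF power_on THEN reseat_ram]; r3 [IF ship_unit and safe_mode THEN network_up]; r4 [IF driver_loaded THEN beep_code_3]; r5 [IF led_red and ship_unit THEN firmware_stale]; r8 [IF led_red THEN replace_psu]; r11 [IF safe_mode THEN cond_3]; r13 [IF fan_spinning and overheat THEN bios_posted]; r17 [IF power_on THEN log_uploaded]. Adds reseat_ram, network_up, beep_code_3, firmware_stale, replace_psu, cond_3, bios_posted, log_uploaded.
Round 2: r6 [IF network_up and log_uploaded THEN boot_ok]; r12 [IF replace_psu and beep_code_3 THEN update_required]; r18 [IF bios_posted THEN disk_detected]. Adds boot_ok, update_required, disk_detected.
Round 3: r10 [IF disk_detected and update_required THEN no_display]. Adds no_display.
Round 4: r1 [IF no_display and boot_ok THEN led_green]; r7 [IF no_display THEN ticket_escalated]. Adds led_green, ticket_escalated.
Closure: {beep_code_3, bios_posted, boot_ok, cond_3, disk_detected, driver_loaded, fan_spinning, firmware_stale, led_green, led_red, log_uploaded, network_up, no_display, overheat, power_on, replace_psu, reseat_ram, safe_mode, ship_unit, temp_high, ticket_escalated, update_required} — 22 facts.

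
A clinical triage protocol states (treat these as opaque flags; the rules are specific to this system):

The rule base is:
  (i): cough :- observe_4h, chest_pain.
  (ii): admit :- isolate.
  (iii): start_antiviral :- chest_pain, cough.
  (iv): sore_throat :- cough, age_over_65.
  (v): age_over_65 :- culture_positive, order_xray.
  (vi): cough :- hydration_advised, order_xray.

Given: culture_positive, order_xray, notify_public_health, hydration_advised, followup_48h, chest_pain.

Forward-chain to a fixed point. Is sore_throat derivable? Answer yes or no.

Round 1 fires (v), (vi), giving age_over_65, cough.
Round 2 fires (iii), (iv), giving start_antiviral, sore_throat.
sore_throat appears in round 2, so it is derivable.

yes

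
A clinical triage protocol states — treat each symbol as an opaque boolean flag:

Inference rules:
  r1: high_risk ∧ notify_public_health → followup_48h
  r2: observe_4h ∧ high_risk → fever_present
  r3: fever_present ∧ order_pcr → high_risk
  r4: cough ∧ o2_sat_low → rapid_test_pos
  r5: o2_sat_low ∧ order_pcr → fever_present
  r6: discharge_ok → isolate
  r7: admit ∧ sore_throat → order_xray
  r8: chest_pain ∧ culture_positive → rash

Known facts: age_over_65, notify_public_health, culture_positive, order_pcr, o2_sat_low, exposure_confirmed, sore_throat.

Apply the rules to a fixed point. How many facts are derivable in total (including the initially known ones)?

Round 1 fires r5, giving fever_present.
Round 2 fires r3, giving high_risk.
Round 3 fires r1, giving followup_48h.
Closure: {age_over_65, culture_positive, exposure_confirmed, fever_present, followup_48h, high_risk, notify_public_health, o2_sat_low, order_pcr, sore_throat} — 10 facts.

10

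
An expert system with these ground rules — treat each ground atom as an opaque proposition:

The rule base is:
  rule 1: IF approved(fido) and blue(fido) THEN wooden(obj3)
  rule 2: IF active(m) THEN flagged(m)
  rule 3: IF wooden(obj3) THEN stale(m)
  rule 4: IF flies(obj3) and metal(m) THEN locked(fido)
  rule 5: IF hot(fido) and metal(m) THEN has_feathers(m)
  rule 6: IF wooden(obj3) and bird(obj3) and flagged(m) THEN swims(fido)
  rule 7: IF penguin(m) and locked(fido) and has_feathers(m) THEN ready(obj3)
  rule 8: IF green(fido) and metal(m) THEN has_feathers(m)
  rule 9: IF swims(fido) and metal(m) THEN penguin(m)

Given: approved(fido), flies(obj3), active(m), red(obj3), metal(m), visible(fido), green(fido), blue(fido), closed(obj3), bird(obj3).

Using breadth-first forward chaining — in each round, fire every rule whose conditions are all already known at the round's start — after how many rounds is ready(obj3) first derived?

[1] rule 1 [IF approved(fido) and blue(fido) THEN wooden(obj3)]; rule 2 [IF active(m) THEN flagged(m)]; rule 4 [IF flies(obj3) and metal(m) THEN locked(fido)]; rule 8 [IF green(fido) and metal(m) THEN has_feathers(m)]. ⇒ new: wooden(obj3), flagged(m), locked(fido), has_feathers(m).
[2] rule 3 [IF wooden(obj3) THEN stale(m)]; rule 6 [IF wooden(obj3) and bird(obj3) and flagged(m) THEN swims(fido)]. ⇒ new: stale(m), swims(fido).
[3] rule 9 [IF swims(fido) and metal(m) THEN penguin(m)]. ⇒ new: penguin(m).
[4] rule 7 [IF penguin(m) and locked(fido) and has_feathers(m) THEN ready(obj3)]. ⇒ new: ready(obj3).
ready(obj3) first appears in round 4.

4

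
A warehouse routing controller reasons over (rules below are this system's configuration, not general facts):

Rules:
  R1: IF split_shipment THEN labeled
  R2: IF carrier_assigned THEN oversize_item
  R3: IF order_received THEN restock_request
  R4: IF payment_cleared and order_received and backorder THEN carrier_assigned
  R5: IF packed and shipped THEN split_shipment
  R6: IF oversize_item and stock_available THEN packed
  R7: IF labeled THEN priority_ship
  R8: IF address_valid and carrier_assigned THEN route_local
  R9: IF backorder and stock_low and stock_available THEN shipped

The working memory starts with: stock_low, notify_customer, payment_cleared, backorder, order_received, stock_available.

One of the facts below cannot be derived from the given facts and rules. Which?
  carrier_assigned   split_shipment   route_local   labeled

route_local

Round 1 — R3, R4, R9, derive restock_request, carrier_assigned, shipped.
Round 2 — R2, derive oversize_item.
Round 3 — R6, derive packed.
Round 4 — R5, derive split_shipment.
Round 5 — R1, derive labeled.
Round 6 — R7, derive priority_ship.
Derived: split_shipment (round 4), carrier_assigned (round 1), labeled (round 5). route_local never appears in any round.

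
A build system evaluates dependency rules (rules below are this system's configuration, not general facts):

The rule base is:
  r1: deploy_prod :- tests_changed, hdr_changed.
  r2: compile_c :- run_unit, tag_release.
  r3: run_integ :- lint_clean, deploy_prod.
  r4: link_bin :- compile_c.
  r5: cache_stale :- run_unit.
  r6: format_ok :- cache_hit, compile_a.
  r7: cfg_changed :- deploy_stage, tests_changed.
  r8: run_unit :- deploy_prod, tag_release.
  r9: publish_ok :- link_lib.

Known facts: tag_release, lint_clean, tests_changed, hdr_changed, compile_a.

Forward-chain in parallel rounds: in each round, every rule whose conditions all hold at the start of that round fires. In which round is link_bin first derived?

4

Round 1: r1 [deploy_prod :- tests_changed, hdr_changed.]. New: deploy_prod.
Round 2: r3 [run_integ :- lint_clean, deploy_prod.]; r8 [run_unit :- deploy_prod, tag_release.]. New: run_integ, run_unit.
Round 3: r2 [compile_c :- run_unit, tag_release.]; r5 [cache_stale :- run_unit.]. New: compile_c, cache_stale.
Round 4: r4 [link_bin :- compile_c.]. New: link_bin.
link_bin first appears in round 4.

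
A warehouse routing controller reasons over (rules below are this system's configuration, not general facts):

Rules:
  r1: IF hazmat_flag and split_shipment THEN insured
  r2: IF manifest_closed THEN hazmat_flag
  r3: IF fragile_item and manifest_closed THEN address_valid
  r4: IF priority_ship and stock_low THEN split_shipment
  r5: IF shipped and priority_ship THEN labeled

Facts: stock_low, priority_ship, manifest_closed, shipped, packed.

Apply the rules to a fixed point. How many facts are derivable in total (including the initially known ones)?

[1] r2 [IF manifest_closed THEN hazmat_flag]; r4 [IF priority_ship and stock_low THEN split_shipment]; r5 [IF shipped and priority_ship THEN labeled]. ⇒ new: hazmat_flag, split_shipment, labeled.
[2] r1 [IF hazmat_flag and split_shipment THEN insured]. ⇒ new: insured.
Closure: {hazmat_flag, insured, labeled, manifest_closed, packed, priority_ship, shipped, split_shipment, stock_low} — 9 facts.

9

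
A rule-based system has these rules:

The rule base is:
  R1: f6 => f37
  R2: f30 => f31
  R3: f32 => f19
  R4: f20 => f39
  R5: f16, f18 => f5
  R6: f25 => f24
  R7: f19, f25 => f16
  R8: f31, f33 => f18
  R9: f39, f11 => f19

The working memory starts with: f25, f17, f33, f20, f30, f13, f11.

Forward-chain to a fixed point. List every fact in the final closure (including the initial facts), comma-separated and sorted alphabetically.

f11, f13, f16, f17, f18, f19, f20, f24, f25, f30, f31, f33, f39, f5

Round 1 — R2, R4, R6, derive f31, f39, f24.
Round 2 — R8, R9, derive f18, f19.
Round 3 — R7, derive f16.
Round 4 — R5, derive f5.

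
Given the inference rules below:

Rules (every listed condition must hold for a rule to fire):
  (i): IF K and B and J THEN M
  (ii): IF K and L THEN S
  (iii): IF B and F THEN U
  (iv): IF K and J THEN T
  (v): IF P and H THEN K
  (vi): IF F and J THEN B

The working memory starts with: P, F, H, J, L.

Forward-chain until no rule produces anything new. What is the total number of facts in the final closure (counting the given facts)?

11

[1] (v) [IF P and H THEN K]; (vi) [IF F and J THEN B]. ⇒ new: K, B.
[2] (i) [IF K and B and J THEN M]; (ii) [IF K and L THEN S]; (iii) [IF B and F THEN U]; (iv) [IF K and J THEN T]. ⇒ new: M, S, U, T.
Closure: {B, F, H, J, K, L, M, P, S, T, U} — 11 facts.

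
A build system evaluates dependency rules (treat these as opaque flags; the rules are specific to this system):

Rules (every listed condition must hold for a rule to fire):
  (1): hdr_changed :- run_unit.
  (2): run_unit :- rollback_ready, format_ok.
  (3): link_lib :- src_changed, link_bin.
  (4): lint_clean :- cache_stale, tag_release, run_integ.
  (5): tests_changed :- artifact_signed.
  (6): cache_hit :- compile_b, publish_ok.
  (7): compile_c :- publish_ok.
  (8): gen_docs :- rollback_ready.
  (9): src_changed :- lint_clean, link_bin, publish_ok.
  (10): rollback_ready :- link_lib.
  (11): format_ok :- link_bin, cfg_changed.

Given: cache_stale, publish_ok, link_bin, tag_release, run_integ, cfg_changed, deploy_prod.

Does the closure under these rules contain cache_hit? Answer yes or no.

Round 1 fires (4), (7), (11), giving lint_clean, compile_c, format_ok.
Round 2 fires (9), giving src_changed.
Round 3 fires (3), giving link_lib.
Round 4 fires (10), giving rollback_ready.
Round 5 fires (2), (8), giving run_unit, gen_docs.
Round 6 fires (1), giving hdr_changed.
Fixed point reached. cache_hit is concluded only by (6); (6) needs compile_b (never derived).

no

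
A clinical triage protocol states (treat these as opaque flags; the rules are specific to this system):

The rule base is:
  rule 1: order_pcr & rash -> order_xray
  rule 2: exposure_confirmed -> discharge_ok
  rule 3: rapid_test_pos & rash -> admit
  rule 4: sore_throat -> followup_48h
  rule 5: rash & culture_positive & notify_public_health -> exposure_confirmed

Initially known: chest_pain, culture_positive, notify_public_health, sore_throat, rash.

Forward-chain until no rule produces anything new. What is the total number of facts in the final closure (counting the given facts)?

8

Round 1: rule 4 [sore_throat -> followup_48h]; rule 5 [rash & culture_positive & notify_public_health -> exposure_confirmed]. New: followup_48h, exposure_confirmed.
Round 2: rule 2 [exposure_confirmed -> discharge_ok]. New: discharge_ok.
Closure: {chest_pain, culture_positive, discharge_ok, exposure_confirmed, followup_48h, notify_public_health, rash, sore_throat} — 8 facts.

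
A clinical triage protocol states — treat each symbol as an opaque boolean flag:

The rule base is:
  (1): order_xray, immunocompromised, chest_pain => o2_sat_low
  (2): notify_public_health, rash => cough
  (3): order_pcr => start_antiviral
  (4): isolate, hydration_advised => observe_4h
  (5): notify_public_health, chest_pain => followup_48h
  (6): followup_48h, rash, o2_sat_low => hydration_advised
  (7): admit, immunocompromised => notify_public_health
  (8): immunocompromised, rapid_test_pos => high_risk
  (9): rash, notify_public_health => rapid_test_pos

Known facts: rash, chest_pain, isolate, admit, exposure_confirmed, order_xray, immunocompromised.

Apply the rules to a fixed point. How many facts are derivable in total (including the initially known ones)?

15

[1] (1) [order_xray, immunocompromised, chest_pain => o2_sat_low]; (7) [admit, immunocompromised => notify_public_health]. ⇒ new: o2_sat_low, notify_public_health.
[2] (2) [notify_public_health, rash => cough]; (5) [notify_public_health, chest_pain => followup_48h]; (9) [rash, notify_public_health => rapid_test_pos]. ⇒ new: cough, followup_48h, rapid_test_pos.
[3] (6) [followup_48h, rash, o2_sat_low => hydration_advised]; (8) [immunocompromised, rapid_test_pos => high_risk]. ⇒ new: hydration_advised, high_risk.
[4] (4) [isolate, hydration_advised => observe_4h]. ⇒ new: observe_4h.
Closure: {admit, chest_pain, cough, exposure_confirmed, followup_48h, high_risk, hydration_advised, immunocompromised, isolate, notify_public_health, o2_sat_low, observe_4h, order_xray, rapid_test_pos, rash} — 15 facts.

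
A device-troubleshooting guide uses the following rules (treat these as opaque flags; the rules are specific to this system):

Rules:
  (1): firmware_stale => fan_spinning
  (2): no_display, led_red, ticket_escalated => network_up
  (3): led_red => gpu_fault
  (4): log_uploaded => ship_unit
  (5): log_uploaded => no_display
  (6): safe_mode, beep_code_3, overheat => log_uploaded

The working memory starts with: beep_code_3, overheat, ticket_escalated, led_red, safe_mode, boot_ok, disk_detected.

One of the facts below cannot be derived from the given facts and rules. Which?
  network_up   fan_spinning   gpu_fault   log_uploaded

fan_spinning

Round 1: (3) [led_red => gpu_fault]; (6) [safe_mode, beep_code_3, overheat => log_uploaded]. Adds gpu_fault, log_uploaded.
Round 2: (4) [log_uploaded => ship_unit]; (5) [log_uploaded => no_display]. Adds ship_unit, no_display.
Round 3: (2) [no_display, led_red, ticket_escalated => network_up]. Adds network_up.
Derived: network_up (round 3), log_uploaded (round 1), gpu_fault (round 1). fan_spinning never appears in any round.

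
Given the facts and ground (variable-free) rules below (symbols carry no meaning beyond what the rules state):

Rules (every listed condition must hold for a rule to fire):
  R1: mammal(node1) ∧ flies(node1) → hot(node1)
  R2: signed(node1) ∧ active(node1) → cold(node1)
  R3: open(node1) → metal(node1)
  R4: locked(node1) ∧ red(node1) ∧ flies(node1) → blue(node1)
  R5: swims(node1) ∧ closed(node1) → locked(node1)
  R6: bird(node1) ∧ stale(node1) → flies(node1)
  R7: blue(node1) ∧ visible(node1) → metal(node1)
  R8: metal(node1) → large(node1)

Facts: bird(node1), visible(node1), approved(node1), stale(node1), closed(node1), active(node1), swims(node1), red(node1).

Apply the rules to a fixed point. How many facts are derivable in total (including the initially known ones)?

13

Round 1 — R5, R6, derive locked(node1), flies(node1).
Round 2 — R4, derive blue(node1).
Round 3 — R7, derive metal(node1).
Round 4 — R8, derive large(node1).
Closure: {active(node1), approved(node1), bird(node1), blue(node1), closed(node1), flies(node1), large(node1), locked(node1), metal(node1), red(node1), stale(node1), swims(node1), visible(node1)} — 13 facts.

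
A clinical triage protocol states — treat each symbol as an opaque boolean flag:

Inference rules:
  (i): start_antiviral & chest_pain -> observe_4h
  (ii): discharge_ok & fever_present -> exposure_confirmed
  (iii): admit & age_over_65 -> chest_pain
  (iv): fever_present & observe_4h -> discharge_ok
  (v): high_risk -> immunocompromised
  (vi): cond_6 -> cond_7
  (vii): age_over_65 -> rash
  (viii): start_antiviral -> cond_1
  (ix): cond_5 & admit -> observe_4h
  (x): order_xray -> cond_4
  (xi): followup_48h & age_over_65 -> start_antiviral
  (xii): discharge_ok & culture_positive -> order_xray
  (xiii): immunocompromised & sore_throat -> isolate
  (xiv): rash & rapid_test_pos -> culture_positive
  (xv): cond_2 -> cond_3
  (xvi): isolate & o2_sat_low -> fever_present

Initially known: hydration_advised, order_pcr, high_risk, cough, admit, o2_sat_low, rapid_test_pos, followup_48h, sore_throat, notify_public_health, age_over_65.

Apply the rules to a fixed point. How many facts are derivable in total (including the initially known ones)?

24

Round 1: (iii) [admit & age_over_65 -> chest_pain]; (v) [high_risk -> immunocompromised]; (vii) [age_over_65 -> rash]; (xi) [followup_48h & age_over_65 -> start_antiviral]. Adds chest_pain, immunocompromised, rash, start_antiviral.
Round 2: (i) [start_antiviral & chest_pain -> observe_4h]; (viii) [start_antiviral -> cond_1]; (xiii) [immunocompromised & sore_throat -> isolate]; (xiv) [rash & rapid_test_pos -> culture_positive]. Adds observe_4h, cond_1, isolate, culture_positive.
Round 3: (xvi) [isolate & o2_sat_low -> fever_present]. Adds fever_present.
Round 4: (iv) [fever_present & observe_4h -> discharge_ok]. Adds discharge_ok.
Round 5: (ii) [discharge_ok & fever_present -> exposure_confirmed]; (xii) [discharge_ok & culture_positive -> order_xray]. Adds exposure_confirmed, order_xray.
Round 6: (x) [order_xray -> cond_4]. Adds cond_4.
Closure: {admit, age_over_65, chest_pain, cond_1, cond_4, cough, culture_positive, discharge_ok, exposure_confirmed, fever_present, followup_48h, high_risk, hydration_advised, immunocompromised, isolate, notify_public_health, o2_sat_low, observe_4h, order_pcr, order_xray, rapid_test_pos, rash, sore_throat, start_antiviral} — 24 facts.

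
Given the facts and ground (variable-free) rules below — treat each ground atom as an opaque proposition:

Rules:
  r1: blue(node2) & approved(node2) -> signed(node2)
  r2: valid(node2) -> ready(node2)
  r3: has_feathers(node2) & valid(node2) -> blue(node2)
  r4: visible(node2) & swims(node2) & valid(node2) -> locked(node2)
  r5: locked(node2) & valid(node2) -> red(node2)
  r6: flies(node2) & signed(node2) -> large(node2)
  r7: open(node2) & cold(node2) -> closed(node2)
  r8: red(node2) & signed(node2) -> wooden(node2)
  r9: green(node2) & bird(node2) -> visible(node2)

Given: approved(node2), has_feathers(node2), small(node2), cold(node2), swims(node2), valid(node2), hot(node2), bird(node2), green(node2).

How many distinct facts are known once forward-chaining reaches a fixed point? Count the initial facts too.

16

Round 1: r2 [valid(node2) -> ready(node2)]; r3 [has_feathers(node2) & valid(node2) -> blue(node2)]; r9 [green(node2) & bird(node2) -> visible(node2)]. Adds ready(node2), blue(node2), visible(node2).
Round 2: r1 [blue(node2) & approved(node2) -> signed(node2)]; r4 [visible(node2) & swims(node2) & valid(node2) -> locked(node2)]. Adds signed(node2), locked(node2).
Round 3: r5 [locked(node2) & valid(node2) -> red(node2)]. Adds red(node2).
Round 4: r8 [red(node2) & signed(node2) -> wooden(node2)]. Adds wooden(node2).
Closure: {approved(node2), bird(node2), blue(node2), cold(node2), green(node2), has_feathers(node2), hot(node2), locked(node2), ready(node2), red(node2), signed(node2), small(node2), swims(node2), valid(node2), visible(node2), wooden(node2)} — 16 facts.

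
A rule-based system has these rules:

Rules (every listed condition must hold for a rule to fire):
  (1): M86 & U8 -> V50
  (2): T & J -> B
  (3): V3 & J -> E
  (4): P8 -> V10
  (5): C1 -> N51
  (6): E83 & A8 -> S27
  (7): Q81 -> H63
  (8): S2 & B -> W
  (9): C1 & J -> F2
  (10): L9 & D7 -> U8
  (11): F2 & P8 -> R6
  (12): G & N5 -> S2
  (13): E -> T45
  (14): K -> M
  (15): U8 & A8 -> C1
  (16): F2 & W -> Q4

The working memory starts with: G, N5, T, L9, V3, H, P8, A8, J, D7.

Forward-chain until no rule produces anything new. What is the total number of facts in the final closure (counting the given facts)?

22

Round 1: (2) [T & J -> B]; (3) [V3 & J -> E]; (4) [P8 -> V10]; (10) [L9 & D7 -> U8]; (12) [G & N5 -> S2]. Adds B, E, V10, U8, S2.
Round 2: (8) [S2 & B -> W]; (13) [E -> T45]; (15) [U8 & A8 -> C1]. Adds W, T45, C1.
Round 3: (5) [C1 -> N51]; (9) [C1 & J -> F2]. Adds N51, F2.
Round 4: (11) [F2 & P8 -> R6]; (16) [F2 & W -> Q4]. Adds R6, Q4.
Closure: {A8, B, C1, D7, E, F2, G, H, J, L9, N5, N51, P8, Q4, R6, S2, T, T45, U8, V10, V3, W} — 22 facts.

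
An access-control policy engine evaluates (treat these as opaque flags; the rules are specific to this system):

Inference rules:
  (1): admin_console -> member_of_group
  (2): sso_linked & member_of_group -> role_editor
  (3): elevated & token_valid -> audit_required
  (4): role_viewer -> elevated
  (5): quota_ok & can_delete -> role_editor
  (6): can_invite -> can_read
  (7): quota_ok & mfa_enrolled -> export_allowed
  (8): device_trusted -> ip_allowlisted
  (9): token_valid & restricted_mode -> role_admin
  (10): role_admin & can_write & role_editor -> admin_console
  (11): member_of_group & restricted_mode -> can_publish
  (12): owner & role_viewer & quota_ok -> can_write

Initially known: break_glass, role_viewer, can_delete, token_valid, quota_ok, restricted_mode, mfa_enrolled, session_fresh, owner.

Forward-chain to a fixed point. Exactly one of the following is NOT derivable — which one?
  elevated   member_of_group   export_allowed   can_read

Round 1 fires (4), (5), (7), (9), (12), giving elevated, role_editor, export_allowed, role_admin, can_write.
Round 2 fires (3), (10), giving audit_required, admin_console.
Round 3 fires (1), giving member_of_group.
Round 4 fires (11), giving can_publish.
Derived: export_allowed (round 1), member_of_group (round 3), elevated (round 1). can_read never appears in any round.

can_read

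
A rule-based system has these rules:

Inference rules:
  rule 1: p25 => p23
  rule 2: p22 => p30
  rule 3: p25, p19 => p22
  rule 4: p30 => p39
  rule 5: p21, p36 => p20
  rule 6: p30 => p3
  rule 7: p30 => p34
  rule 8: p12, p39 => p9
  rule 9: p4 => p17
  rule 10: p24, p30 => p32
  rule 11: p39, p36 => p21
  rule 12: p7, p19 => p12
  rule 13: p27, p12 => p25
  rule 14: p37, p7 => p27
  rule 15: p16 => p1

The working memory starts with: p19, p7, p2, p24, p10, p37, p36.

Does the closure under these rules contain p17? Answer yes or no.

no

Round 1 — rule 12, rule 14, derive p12, p27.
Round 2 — rule 13, derive p25.
Round 3 — rule 1, rule 3, derive p23, p22.
Round 4 — rule 2, derive p30.
Round 5 — rule 4, rule 6, rule 7, rule 10, derive p39, p3, p34, p32.
Round 6 — rule 8, rule 11, derive p9, p21.
Round 7 — rule 5, derive p20.
Fixed point reached. p17 is concluded only by rule 9; rule 9 needs p4 (never derived).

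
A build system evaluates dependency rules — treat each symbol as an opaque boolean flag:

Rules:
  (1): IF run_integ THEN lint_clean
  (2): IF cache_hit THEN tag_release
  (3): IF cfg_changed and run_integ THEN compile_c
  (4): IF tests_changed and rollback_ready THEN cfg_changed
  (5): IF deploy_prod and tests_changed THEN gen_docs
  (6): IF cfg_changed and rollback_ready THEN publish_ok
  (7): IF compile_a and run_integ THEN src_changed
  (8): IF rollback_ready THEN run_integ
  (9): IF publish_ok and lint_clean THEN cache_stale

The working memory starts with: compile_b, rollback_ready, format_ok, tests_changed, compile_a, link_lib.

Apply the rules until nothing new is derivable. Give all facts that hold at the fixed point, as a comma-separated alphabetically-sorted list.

cache_stale, cfg_changed, compile_a, compile_b, compile_c, format_ok, link_lib, lint_clean, publish_ok, rollback_ready, run_integ, src_changed, tests_changed

[1] (4) [IF tests_changed and rollback_ready THEN cfg_changed]; (8) [IF rollback_ready THEN run_integ]. ⇒ new: cfg_changed, run_integ.
[2] (1) [IF run_integ THEN lint_clean]; (3) [IF cfg_changed and run_integ THEN compile_c]; (6) [IF cfg_changed and rollback_ready THEN publish_ok]; (7) [IF compile_a and run_integ THEN src_changed]. ⇒ new: lint_clean, compile_c, publish_ok, src_changed.
[3] (9) [IF publish_ok and lint_clean THEN cache_stale]. ⇒ new: cache_stale.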